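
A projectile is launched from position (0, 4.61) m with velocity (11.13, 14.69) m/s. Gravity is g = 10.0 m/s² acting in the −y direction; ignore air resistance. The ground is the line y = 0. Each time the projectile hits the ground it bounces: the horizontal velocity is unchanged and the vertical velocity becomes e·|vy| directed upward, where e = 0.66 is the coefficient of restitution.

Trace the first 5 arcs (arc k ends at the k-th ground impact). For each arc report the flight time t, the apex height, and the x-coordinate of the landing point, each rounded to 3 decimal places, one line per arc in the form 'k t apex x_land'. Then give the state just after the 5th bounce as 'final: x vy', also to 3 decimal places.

1 3.224 15.400 35.883
2 2.317 6.708 61.666
3 1.529 2.922 78.684
4 1.009 1.273 89.915
5 0.666 0.554 97.327
final: 97.327 2.198

Arc 1: start y=4.610, vy=14.690 → t=3.224, apex=15.400, x_land=35.883, impact vy=-17.550
  bounce: vy ← 0.66·17.550 = 11.583
Arc 2: start y=0.000, vy=11.583 → t=2.317, apex=6.708, x_land=61.666, impact vy=-11.583
  bounce: vy ← 0.66·11.583 = 7.645
Arc 3: start y=0.000, vy=7.645 → t=1.529, apex=2.922, x_land=78.684, impact vy=-7.645
  bounce: vy ← 0.66·7.645 = 5.046
Arc 4: start y=0.000, vy=5.046 → t=1.009, apex=1.273, x_land=89.915, impact vy=-5.046
  bounce: vy ← 0.66·5.046 = 3.330
Arc 5: start y=0.000, vy=3.330 → t=0.666, apex=0.554, x_land=97.327, impact vy=-3.330
  bounce: vy ← 0.66·3.330 = 2.198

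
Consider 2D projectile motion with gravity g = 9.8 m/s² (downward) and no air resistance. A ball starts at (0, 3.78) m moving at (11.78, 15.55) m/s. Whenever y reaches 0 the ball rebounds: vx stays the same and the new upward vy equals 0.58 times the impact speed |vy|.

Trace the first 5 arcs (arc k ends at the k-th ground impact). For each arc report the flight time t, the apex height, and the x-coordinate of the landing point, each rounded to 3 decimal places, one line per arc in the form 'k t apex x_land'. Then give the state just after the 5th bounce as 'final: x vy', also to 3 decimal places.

Arc 1: start y=3.780, vy=15.550 → t=3.400, apex=16.117, x_land=40.056, impact vy=-17.773
  bounce: vy ← 0.58·17.773 = 10.309
Arc 2: start y=0.000, vy=10.309 → t=2.104, apex=5.422, x_land=64.838, impact vy=-10.309
  bounce: vy ← 0.58·10.309 = 5.979
Arc 3: start y=0.000, vy=5.979 → t=1.220, apex=1.824, x_land=79.212, impact vy=-5.979
  bounce: vy ← 0.58·5.979 = 3.468
Arc 4: start y=0.000, vy=3.468 → t=0.708, apex=0.614, x_land=87.549, impact vy=-3.468
  bounce: vy ← 0.58·3.468 = 2.011
Arc 5: start y=0.000, vy=2.011 → t=0.410, apex=0.206, x_land=92.385, impact vy=-2.011
  bounce: vy ← 0.58·2.011 = 1.167

1 3.400 16.117 40.056
2 2.104 5.422 64.838
3 1.220 1.824 79.212
4 0.708 0.614 87.549
5 0.410 0.206 92.385
final: 92.385 1.167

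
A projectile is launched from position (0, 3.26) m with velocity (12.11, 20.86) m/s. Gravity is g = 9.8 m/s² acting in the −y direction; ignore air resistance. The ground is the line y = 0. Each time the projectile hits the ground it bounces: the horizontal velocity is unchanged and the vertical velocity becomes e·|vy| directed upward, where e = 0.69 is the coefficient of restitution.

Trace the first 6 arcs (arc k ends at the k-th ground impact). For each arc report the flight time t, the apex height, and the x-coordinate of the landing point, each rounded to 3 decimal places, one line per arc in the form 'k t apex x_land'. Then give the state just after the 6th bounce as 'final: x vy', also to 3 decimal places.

1 4.408 25.461 53.382
2 3.146 12.122 91.476
3 2.171 5.771 117.762
4 1.498 2.748 135.898
5 1.033 1.308 148.413
6 0.713 0.623 157.048
final: 157.048 2.411

Arc 1: start y=3.260, vy=20.860 → t=4.408, apex=25.461, x_land=53.382, impact vy=-22.339
  bounce: vy ← 0.69·22.339 = 15.414
Arc 2: start y=0.000, vy=15.414 → t=3.146, apex=12.122, x_land=91.476, impact vy=-15.414
  bounce: vy ← 0.69·15.414 = 10.636
Arc 3: start y=0.000, vy=10.636 → t=2.171, apex=5.771, x_land=117.762, impact vy=-10.636
  bounce: vy ← 0.69·10.636 = 7.339
Arc 4: start y=0.000, vy=7.339 → t=1.498, apex=2.748, x_land=135.898, impact vy=-7.339
  bounce: vy ← 0.69·7.339 = 5.064
Arc 5: start y=0.000, vy=5.064 → t=1.033, apex=1.308, x_land=148.413, impact vy=-5.064
  bounce: vy ← 0.69·5.064 = 3.494
Arc 6: start y=0.000, vy=3.494 → t=0.713, apex=0.623, x_land=157.048, impact vy=-3.494
  bounce: vy ← 0.69·3.494 = 2.411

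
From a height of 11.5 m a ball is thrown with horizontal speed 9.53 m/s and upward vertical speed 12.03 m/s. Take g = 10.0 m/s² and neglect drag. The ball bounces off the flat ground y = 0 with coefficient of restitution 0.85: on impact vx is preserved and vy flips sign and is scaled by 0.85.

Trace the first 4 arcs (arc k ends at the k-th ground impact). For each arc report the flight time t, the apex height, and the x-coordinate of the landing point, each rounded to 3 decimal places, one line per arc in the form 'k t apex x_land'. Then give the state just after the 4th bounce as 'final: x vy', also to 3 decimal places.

1 3.139 18.736 29.912
2 3.291 13.537 61.274
3 2.797 9.780 87.931
4 2.378 7.066 110.590
final: 110.590 10.105

Arc 1: start y=11.500, vy=12.030 → t=3.139, apex=18.736, x_land=29.912, impact vy=-19.358
  bounce: vy ← 0.85·19.358 = 16.454
Arc 2: start y=0.000, vy=16.454 → t=3.291, apex=13.537, x_land=61.274, impact vy=-16.454
  bounce: vy ← 0.85·16.454 = 13.986
Arc 3: start y=0.000, vy=13.986 → t=2.797, apex=9.780, x_land=87.931, impact vy=-13.986
  bounce: vy ← 0.85·13.986 = 11.888
Arc 4: start y=0.000, vy=11.888 → t=2.378, apex=7.066, x_land=110.590, impact vy=-11.888
  bounce: vy ← 0.85·11.888 = 10.105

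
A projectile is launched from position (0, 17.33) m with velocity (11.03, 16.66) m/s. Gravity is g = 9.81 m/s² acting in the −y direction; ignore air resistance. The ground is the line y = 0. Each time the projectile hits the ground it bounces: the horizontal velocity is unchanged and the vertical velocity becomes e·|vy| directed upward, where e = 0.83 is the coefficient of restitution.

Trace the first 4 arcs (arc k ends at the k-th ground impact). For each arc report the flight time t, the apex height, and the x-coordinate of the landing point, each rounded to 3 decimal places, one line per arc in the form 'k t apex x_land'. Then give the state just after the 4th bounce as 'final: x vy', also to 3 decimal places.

Arc 1: start y=17.330, vy=16.660 → t=4.231, apex=31.477, x_land=46.673, impact vy=-24.851
  bounce: vy ← 0.83·24.851 = 20.626
Arc 2: start y=0.000, vy=20.626 → t=4.205, apex=21.684, x_land=93.056, impact vy=-20.626
  bounce: vy ← 0.83·20.626 = 17.120
Arc 3: start y=0.000, vy=17.120 → t=3.490, apex=14.938, x_land=131.554, impact vy=-17.120
  bounce: vy ← 0.83·17.120 = 14.209
Arc 4: start y=0.000, vy=14.209 → t=2.897, apex=10.291, x_land=163.507, impact vy=-14.209
  bounce: vy ← 0.83·14.209 = 11.794

1 4.231 31.477 46.673
2 4.205 21.684 93.056
3 3.490 14.938 131.554
4 2.897 10.291 163.507
final: 163.507 11.794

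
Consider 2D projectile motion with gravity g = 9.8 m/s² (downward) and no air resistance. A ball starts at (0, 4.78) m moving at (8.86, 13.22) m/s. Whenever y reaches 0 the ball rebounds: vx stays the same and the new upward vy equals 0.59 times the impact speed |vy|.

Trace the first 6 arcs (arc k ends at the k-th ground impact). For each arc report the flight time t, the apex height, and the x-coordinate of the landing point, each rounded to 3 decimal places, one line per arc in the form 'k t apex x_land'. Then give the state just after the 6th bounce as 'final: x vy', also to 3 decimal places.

Arc 1: start y=4.780, vy=13.220 → t=3.021, apex=13.697, x_land=26.765, impact vy=-16.385
  bounce: vy ← 0.59·16.385 = 9.667
Arc 2: start y=0.000, vy=9.667 → t=1.973, apex=4.768, x_land=44.244, impact vy=-9.667
  bounce: vy ← 0.59·9.667 = 5.703
Arc 3: start y=0.000, vy=5.703 → t=1.164, apex=1.660, x_land=54.557, impact vy=-5.703
  bounce: vy ← 0.59·5.703 = 3.365
Arc 4: start y=0.000, vy=3.365 → t=0.687, apex=0.578, x_land=60.642, impact vy=-3.365
  bounce: vy ← 0.59·3.365 = 1.985
Arc 5: start y=0.000, vy=1.985 → t=0.405, apex=0.201, x_land=64.232, impact vy=-1.985
  bounce: vy ← 0.59·1.985 = 1.171
Arc 6: start y=0.000, vy=1.171 → t=0.239, apex=0.070, x_land=66.350, impact vy=-1.171
  bounce: vy ← 0.59·1.171 = 0.691

1 3.021 13.697 26.765
2 1.973 4.768 44.244
3 1.164 1.660 54.557
4 0.687 0.578 60.642
5 0.405 0.201 64.232
6 0.239 0.070 66.350
final: 66.350 0.691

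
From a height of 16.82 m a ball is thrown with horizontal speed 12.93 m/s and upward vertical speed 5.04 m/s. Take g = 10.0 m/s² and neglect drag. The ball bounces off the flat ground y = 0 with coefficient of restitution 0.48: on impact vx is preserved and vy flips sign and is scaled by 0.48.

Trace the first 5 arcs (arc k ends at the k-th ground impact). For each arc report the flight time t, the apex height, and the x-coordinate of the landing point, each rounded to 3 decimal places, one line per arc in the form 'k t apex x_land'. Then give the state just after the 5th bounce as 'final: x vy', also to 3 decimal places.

1 2.406 18.090 31.111
2 1.826 4.168 54.721
3 0.876 0.960 66.055
4 0.421 0.221 71.494
5 0.202 0.051 74.105
final: 74.105 0.485

Arc 1: start y=16.820, vy=5.040 → t=2.406, apex=18.090, x_land=31.111, impact vy=-19.021
  bounce: vy ← 0.48·19.021 = 9.130
Arc 2: start y=0.000, vy=9.130 → t=1.826, apex=4.168, x_land=54.721, impact vy=-9.130
  bounce: vy ← 0.48·9.130 = 4.382
Arc 3: start y=0.000, vy=4.382 → t=0.876, apex=0.960, x_land=66.055, impact vy=-4.382
  bounce: vy ← 0.48·4.382 = 2.104
Arc 4: start y=0.000, vy=2.104 → t=0.421, apex=0.221, x_land=71.494, impact vy=-2.104
  bounce: vy ← 0.48·2.104 = 1.010
Arc 5: start y=0.000, vy=1.010 → t=0.202, apex=0.051, x_land=74.105, impact vy=-1.010
  bounce: vy ← 0.48·1.010 = 0.485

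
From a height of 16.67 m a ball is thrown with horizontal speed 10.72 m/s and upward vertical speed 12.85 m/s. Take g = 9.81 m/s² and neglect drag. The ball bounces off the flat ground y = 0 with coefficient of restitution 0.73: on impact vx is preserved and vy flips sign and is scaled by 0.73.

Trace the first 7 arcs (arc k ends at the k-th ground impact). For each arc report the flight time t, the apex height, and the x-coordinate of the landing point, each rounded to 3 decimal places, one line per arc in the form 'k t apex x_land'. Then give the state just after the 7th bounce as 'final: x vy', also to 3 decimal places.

1 3.571 25.086 38.285
2 3.302 13.368 73.680
3 2.410 7.124 99.519
4 1.760 3.796 118.381
5 1.284 2.023 132.150
6 0.938 1.078 142.202
7 0.684 0.575 149.540
final: 149.540 2.451

Arc 1: start y=16.670, vy=12.850 → t=3.571, apex=25.086, x_land=38.285, impact vy=-22.185
  bounce: vy ← 0.73·22.185 = 16.195
Arc 2: start y=0.000, vy=16.195 → t=3.302, apex=13.368, x_land=73.680, impact vy=-16.195
  bounce: vy ← 0.73·16.195 = 11.823
Arc 3: start y=0.000, vy=11.823 → t=2.410, apex=7.124, x_land=99.519, impact vy=-11.823
  bounce: vy ← 0.73·11.823 = 8.630
Arc 4: start y=0.000, vy=8.630 → t=1.760, apex=3.796, x_land=118.381, impact vy=-8.630
  bounce: vy ← 0.73·8.630 = 6.300
Arc 5: start y=0.000, vy=6.300 → t=1.284, apex=2.023, x_land=132.150, impact vy=-6.300
  bounce: vy ← 0.73·6.300 = 4.599
Arc 6: start y=0.000, vy=4.599 → t=0.938, apex=1.078, x_land=142.202, impact vy=-4.599
  bounce: vy ← 0.73·4.599 = 3.357
Arc 7: start y=0.000, vy=3.357 → t=0.684, apex=0.575, x_land=149.540, impact vy=-3.357
  bounce: vy ← 0.73·3.357 = 2.451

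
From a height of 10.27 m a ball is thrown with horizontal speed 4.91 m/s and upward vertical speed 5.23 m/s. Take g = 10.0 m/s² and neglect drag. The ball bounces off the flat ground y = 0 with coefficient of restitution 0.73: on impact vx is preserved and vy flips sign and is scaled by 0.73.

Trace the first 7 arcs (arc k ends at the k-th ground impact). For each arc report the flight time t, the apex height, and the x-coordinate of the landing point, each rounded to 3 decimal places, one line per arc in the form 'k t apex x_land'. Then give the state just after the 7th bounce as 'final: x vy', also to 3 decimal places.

Arc 1: start y=10.270, vy=5.230 → t=2.049, apex=11.638, x_land=10.059, impact vy=-15.256
  bounce: vy ← 0.73·15.256 = 11.137
Arc 2: start y=0.000, vy=11.137 → t=2.227, apex=6.202, x_land=20.995, impact vy=-11.137
  bounce: vy ← 0.73·11.137 = 8.130
Arc 3: start y=0.000, vy=8.130 → t=1.626, apex=3.305, x_land=28.979, impact vy=-8.130
  bounce: vy ← 0.73·8.130 = 5.935
Arc 4: start y=0.000, vy=5.935 → t=1.187, apex=1.761, x_land=34.807, impact vy=-5.935
  bounce: vy ← 0.73·5.935 = 4.333
Arc 5: start y=0.000, vy=4.333 → t=0.867, apex=0.939, x_land=39.062, impact vy=-4.333
  bounce: vy ← 0.73·4.333 = 3.163
Arc 6: start y=0.000, vy=3.163 → t=0.633, apex=0.500, x_land=42.167, impact vy=-3.163
  bounce: vy ← 0.73·3.163 = 2.309
Arc 7: start y=0.000, vy=2.309 → t=0.462, apex=0.267, x_land=44.435, impact vy=-2.309
  bounce: vy ← 0.73·2.309 = 1.685

1 2.049 11.638 10.059
2 2.227 6.202 20.995
3 1.626 3.305 28.979
4 1.187 1.761 34.807
5 0.867 0.939 39.062
6 0.633 0.500 42.167
7 0.462 0.267 44.435
final: 44.435 1.685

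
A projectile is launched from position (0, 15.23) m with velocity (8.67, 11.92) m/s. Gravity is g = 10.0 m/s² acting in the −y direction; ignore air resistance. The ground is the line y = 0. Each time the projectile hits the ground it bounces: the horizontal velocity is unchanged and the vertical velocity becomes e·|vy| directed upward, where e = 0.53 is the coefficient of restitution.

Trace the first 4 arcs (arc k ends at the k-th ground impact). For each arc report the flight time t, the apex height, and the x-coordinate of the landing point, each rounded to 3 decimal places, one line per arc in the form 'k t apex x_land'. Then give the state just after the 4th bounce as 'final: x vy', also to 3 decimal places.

Arc 1: start y=15.230, vy=11.920 → t=3.305, apex=22.334, x_land=28.659, impact vy=-21.135
  bounce: vy ← 0.53·21.135 = 11.202
Arc 2: start y=0.000, vy=11.202 → t=2.240, apex=6.274, x_land=48.082, impact vy=-11.202
  bounce: vy ← 0.53·11.202 = 5.937
Arc 3: start y=0.000, vy=5.937 → t=1.187, apex=1.762, x_land=58.377, impact vy=-5.937
  bounce: vy ← 0.53·5.937 = 3.147
Arc 4: start y=0.000, vy=3.147 → t=0.629, apex=0.495, x_land=63.833, impact vy=-3.147
  bounce: vy ← 0.53·3.147 = 1.668

1 3.305 22.334 28.659
2 2.240 6.274 48.082
3 1.187 1.762 58.377
4 0.629 0.495 63.833
final: 63.833 1.668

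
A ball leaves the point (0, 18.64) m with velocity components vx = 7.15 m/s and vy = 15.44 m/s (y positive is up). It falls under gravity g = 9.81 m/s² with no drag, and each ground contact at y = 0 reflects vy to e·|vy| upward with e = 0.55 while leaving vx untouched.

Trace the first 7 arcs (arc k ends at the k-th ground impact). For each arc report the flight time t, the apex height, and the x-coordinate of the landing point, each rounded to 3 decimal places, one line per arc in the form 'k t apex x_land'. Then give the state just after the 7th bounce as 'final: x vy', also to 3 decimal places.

1 4.079 30.791 29.168
2 2.756 9.314 48.873
3 1.516 2.818 59.711
4 0.834 0.852 65.672
5 0.459 0.258 68.951
6 0.252 0.078 70.754
7 0.139 0.024 71.745
final: 71.745 0.374

Arc 1: start y=18.640, vy=15.440 → t=4.079, apex=30.791, x_land=29.168, impact vy=-24.579
  bounce: vy ← 0.55·24.579 = 13.518
Arc 2: start y=0.000, vy=13.518 → t=2.756, apex=9.314, x_land=48.873, impact vy=-13.518
  bounce: vy ← 0.55·13.518 = 7.435
Arc 3: start y=0.000, vy=7.435 → t=1.516, apex=2.818, x_land=59.711, impact vy=-7.435
  bounce: vy ← 0.55·7.435 = 4.089
Arc 4: start y=0.000, vy=4.089 → t=0.834, apex=0.852, x_land=65.672, impact vy=-4.089
  bounce: vy ← 0.55·4.089 = 2.249
Arc 5: start y=0.000, vy=2.249 → t=0.459, apex=0.258, x_land=68.951, impact vy=-2.249
  bounce: vy ← 0.55·2.249 = 1.237
Arc 6: start y=0.000, vy=1.237 → t=0.252, apex=0.078, x_land=70.754, impact vy=-1.237
  bounce: vy ← 0.55·1.237 = 0.680
Arc 7: start y=0.000, vy=0.680 → t=0.139, apex=0.024, x_land=71.745, impact vy=-0.680
  bounce: vy ← 0.55·0.680 = 0.374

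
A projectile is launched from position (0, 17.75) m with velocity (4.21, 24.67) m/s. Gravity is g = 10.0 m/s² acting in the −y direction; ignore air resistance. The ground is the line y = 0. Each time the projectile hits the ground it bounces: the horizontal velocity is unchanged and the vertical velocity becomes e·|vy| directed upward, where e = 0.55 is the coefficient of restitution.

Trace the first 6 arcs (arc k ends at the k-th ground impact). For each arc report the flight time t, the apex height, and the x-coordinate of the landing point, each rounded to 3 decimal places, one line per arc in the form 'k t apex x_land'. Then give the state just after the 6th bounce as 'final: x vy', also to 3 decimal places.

1 5.571 48.180 23.455
2 3.415 14.575 37.830
3 1.878 4.409 45.737
4 1.033 1.334 50.086
5 0.568 0.403 52.477
6 0.312 0.122 53.793
final: 53.793 0.859

Arc 1: start y=17.750, vy=24.670 → t=5.571, apex=48.180, x_land=23.455, impact vy=-31.042
  bounce: vy ← 0.55·31.042 = 17.073
Arc 2: start y=0.000, vy=17.073 → t=3.415, apex=14.575, x_land=37.830, impact vy=-17.073
  bounce: vy ← 0.55·17.073 = 9.390
Arc 3: start y=0.000, vy=9.390 → t=1.878, apex=4.409, x_land=45.737, impact vy=-9.390
  bounce: vy ← 0.55·9.390 = 5.165
Arc 4: start y=0.000, vy=5.165 → t=1.033, apex=1.334, x_land=50.086, impact vy=-5.165
  bounce: vy ← 0.55·5.165 = 2.841
Arc 5: start y=0.000, vy=2.841 → t=0.568, apex=0.403, x_land=52.477, impact vy=-2.841
  bounce: vy ← 0.55·2.841 = 1.562
Arc 6: start y=0.000, vy=1.562 → t=0.312, apex=0.122, x_land=53.793, impact vy=-1.562
  bounce: vy ← 0.55·1.562 = 0.859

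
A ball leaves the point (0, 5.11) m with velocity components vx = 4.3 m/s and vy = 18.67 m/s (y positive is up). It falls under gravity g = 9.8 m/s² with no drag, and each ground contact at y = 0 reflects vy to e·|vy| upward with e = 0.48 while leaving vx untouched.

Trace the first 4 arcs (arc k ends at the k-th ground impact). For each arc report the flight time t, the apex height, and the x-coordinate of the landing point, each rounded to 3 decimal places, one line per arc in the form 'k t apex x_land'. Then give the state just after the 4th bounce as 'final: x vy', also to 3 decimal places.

Arc 1: start y=5.110, vy=18.670 → t=4.067, apex=22.894, x_land=17.487, impact vy=-21.183
  bounce: vy ← 0.48·21.183 = 10.168
Arc 2: start y=0.000, vy=10.168 → t=2.075, apex=5.275, x_land=26.409, impact vy=-10.168
  bounce: vy ← 0.48·10.168 = 4.881
Arc 3: start y=0.000, vy=4.881 → t=0.996, apex=1.215, x_land=30.692, impact vy=-4.881
  bounce: vy ← 0.48·4.881 = 2.343
Arc 4: start y=0.000, vy=2.343 → t=0.478, apex=0.280, x_land=32.748, impact vy=-2.343
  bounce: vy ← 0.48·2.343 = 1.124

1 4.067 22.894 17.487
2 2.075 5.275 26.409
3 0.996 1.215 30.692
4 0.478 0.280 32.748
final: 32.748 1.124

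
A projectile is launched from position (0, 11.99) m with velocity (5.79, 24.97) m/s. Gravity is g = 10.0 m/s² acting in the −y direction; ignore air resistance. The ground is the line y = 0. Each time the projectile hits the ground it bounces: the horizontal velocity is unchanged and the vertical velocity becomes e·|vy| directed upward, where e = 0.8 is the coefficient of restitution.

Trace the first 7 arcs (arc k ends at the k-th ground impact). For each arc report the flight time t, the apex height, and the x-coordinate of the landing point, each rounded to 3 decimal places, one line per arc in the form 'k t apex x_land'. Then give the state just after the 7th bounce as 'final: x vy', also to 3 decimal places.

Arc 1: start y=11.990, vy=24.970 → t=5.435, apex=43.165, x_land=31.470, impact vy=-29.382
  bounce: vy ← 0.8·29.382 = 23.506
Arc 2: start y=0.000, vy=23.506 → t=4.701, apex=27.626, x_land=58.689, impact vy=-23.506
  bounce: vy ← 0.8·23.506 = 18.804
Arc 3: start y=0.000, vy=18.804 → t=3.761, apex=17.680, x_land=80.465, impact vy=-18.804
  bounce: vy ← 0.8·18.804 = 15.044
Arc 4: start y=0.000, vy=15.044 → t=3.009, apex=11.315, x_land=97.885, impact vy=-15.044
  bounce: vy ← 0.8·15.044 = 12.035
Arc 5: start y=0.000, vy=12.035 → t=2.407, apex=7.242, x_land=111.822, impact vy=-12.035
  bounce: vy ← 0.8·12.035 = 9.628
Arc 6: start y=0.000, vy=9.628 → t=1.926, apex=4.635, x_land=122.971, impact vy=-9.628
  bounce: vy ← 0.8·9.628 = 7.702
Arc 7: start y=0.000, vy=7.702 → t=1.540, apex=2.966, x_land=131.890, impact vy=-7.702
  bounce: vy ← 0.8·7.702 = 6.162

1 5.435 43.165 31.470
2 4.701 27.626 58.689
3 3.761 17.680 80.465
4 3.009 11.315 97.885
5 2.407 7.242 111.822
6 1.926 4.635 122.971
7 1.540 2.966 131.890
final: 131.890 6.162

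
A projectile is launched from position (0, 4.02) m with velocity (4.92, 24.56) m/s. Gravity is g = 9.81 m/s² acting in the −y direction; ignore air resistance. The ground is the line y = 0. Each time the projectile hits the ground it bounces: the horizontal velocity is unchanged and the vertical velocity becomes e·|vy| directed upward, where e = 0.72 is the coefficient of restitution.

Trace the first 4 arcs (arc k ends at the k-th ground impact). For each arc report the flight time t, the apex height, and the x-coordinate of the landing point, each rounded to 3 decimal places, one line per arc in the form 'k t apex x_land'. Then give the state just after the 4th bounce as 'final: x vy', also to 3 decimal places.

Arc 1: start y=4.020, vy=24.560 → t=5.166, apex=34.764, x_land=25.416, impact vy=-26.116
  bounce: vy ← 0.72·26.116 = 18.804
Arc 2: start y=0.000, vy=18.804 → t=3.834, apex=18.022, x_land=44.277, impact vy=-18.804
  bounce: vy ← 0.72·18.804 = 13.539
Arc 3: start y=0.000, vy=13.539 → t=2.760, apex=9.342, x_land=57.857, impact vy=-13.539
  bounce: vy ← 0.72·13.539 = 9.748
Arc 4: start y=0.000, vy=9.748 → t=1.987, apex=4.843, x_land=67.635, impact vy=-9.748
  bounce: vy ← 0.72·9.748 = 7.018

1 5.166 34.764 25.416
2 3.834 18.022 44.277
3 2.760 9.342 57.857
4 1.987 4.843 67.635
final: 67.635 7.018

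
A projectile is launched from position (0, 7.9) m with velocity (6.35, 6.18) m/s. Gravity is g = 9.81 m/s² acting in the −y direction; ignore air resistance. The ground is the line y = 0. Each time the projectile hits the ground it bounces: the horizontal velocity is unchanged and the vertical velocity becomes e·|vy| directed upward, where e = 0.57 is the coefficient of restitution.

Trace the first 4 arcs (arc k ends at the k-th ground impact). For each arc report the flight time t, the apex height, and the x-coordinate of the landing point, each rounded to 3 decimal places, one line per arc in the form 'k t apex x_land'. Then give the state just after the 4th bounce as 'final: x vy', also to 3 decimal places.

Arc 1: start y=7.900, vy=6.180 → t=2.047, apex=9.847, x_land=12.997, impact vy=-13.899
  bounce: vy ← 0.57·13.899 = 7.923
Arc 2: start y=0.000, vy=7.923 → t=1.615, apex=3.199, x_land=23.254, impact vy=-7.923
  bounce: vy ← 0.57·7.923 = 4.516
Arc 3: start y=0.000, vy=4.516 → t=0.921, apex=1.039, x_land=29.100, impact vy=-4.516
  bounce: vy ← 0.57·4.516 = 2.574
Arc 4: start y=0.000, vy=2.574 → t=0.525, apex=0.338, x_land=32.432, impact vy=-2.574
  bounce: vy ← 0.57·2.574 = 1.467

1 2.047 9.847 12.997
2 1.615 3.199 23.254
3 0.921 1.039 29.100
4 0.525 0.338 32.432
final: 32.432 1.467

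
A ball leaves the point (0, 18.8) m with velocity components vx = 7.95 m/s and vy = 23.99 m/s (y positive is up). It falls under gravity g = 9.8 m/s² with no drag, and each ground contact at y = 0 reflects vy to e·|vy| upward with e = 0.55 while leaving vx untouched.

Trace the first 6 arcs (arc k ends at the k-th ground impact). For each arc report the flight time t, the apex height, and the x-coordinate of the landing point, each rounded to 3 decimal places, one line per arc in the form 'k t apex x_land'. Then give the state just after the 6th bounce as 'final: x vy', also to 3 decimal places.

Arc 1: start y=18.800, vy=23.990 → t=5.583, apex=48.163, x_land=44.386, impact vy=-30.725
  bounce: vy ← 0.55·30.725 = 16.899
Arc 2: start y=0.000, vy=16.899 → t=3.449, apex=14.569, x_land=71.803, impact vy=-16.899
  bounce: vy ← 0.55·16.899 = 9.294
Arc 3: start y=0.000, vy=9.294 → t=1.897, apex=4.407, x_land=86.882, impact vy=-9.294
  bounce: vy ← 0.55·9.294 = 5.112
Arc 4: start y=0.000, vy=5.112 → t=1.043, apex=1.333, x_land=95.176, impact vy=-5.112
  bounce: vy ← 0.55·5.112 = 2.811
Arc 5: start y=0.000, vy=2.811 → t=0.574, apex=0.403, x_land=99.737, impact vy=-2.811
  bounce: vy ← 0.55·2.811 = 1.546
Arc 6: start y=0.000, vy=1.546 → t=0.316, apex=0.122, x_land=102.246, impact vy=-1.546
  bounce: vy ← 0.55·1.546 = 0.850

1 5.583 48.163 44.386
2 3.449 14.569 71.803
3 1.897 4.407 86.882
4 1.043 1.333 95.176
5 0.574 0.403 99.737
6 0.316 0.122 102.246
final: 102.246 0.850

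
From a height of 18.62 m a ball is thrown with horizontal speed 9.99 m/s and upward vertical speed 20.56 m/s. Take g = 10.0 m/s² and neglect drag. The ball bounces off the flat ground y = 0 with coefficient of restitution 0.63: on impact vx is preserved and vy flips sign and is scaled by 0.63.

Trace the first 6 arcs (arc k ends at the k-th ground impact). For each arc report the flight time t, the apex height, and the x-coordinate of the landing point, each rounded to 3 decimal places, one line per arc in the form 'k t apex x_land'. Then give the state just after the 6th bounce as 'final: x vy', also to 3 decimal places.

Arc 1: start y=18.620, vy=20.560 → t=4.876, apex=39.756, x_land=48.709, impact vy=-28.198
  bounce: vy ← 0.63·28.198 = 17.765
Arc 2: start y=0.000, vy=17.765 → t=3.553, apex=15.779, x_land=84.203, impact vy=-17.765
  bounce: vy ← 0.63·17.765 = 11.192
Arc 3: start y=0.000, vy=11.192 → t=2.238, apex=6.263, x_land=106.564, impact vy=-11.192
  bounce: vy ← 0.63·11.192 = 7.051
Arc 4: start y=0.000, vy=7.051 → t=1.410, apex=2.486, x_land=120.651, impact vy=-7.051
  bounce: vy ← 0.63·7.051 = 4.442
Arc 5: start y=0.000, vy=4.442 → t=0.888, apex=0.987, x_land=129.526, impact vy=-4.442
  bounce: vy ← 0.63·4.442 = 2.798
Arc 6: start y=0.000, vy=2.798 → t=0.560, apex=0.392, x_land=135.117, impact vy=-2.798
  bounce: vy ← 0.63·2.798 = 1.763

1 4.876 39.756 48.709
2 3.553 15.779 84.203
3 2.238 6.263 106.564
4 1.410 2.486 120.651
5 0.888 0.987 129.526
6 0.560 0.392 135.117
final: 135.117 1.763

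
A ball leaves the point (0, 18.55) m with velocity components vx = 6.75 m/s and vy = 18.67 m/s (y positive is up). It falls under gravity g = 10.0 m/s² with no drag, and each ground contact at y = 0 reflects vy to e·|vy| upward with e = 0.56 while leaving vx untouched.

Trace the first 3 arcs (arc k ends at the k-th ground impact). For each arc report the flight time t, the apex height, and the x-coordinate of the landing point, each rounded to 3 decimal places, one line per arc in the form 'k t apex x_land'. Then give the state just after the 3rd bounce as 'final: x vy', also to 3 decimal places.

Arc 1: start y=18.550, vy=18.670 → t=4.549, apex=35.978, x_land=30.709, impact vy=-26.825
  bounce: vy ← 0.56·26.825 = 15.022
Arc 2: start y=0.000, vy=15.022 → t=3.004, apex=11.283, x_land=50.989, impact vy=-15.022
  bounce: vy ← 0.56·15.022 = 8.412
Arc 3: start y=0.000, vy=8.412 → t=1.682, apex=3.538, x_land=62.345, impact vy=-8.412
  bounce: vy ← 0.56·8.412 = 4.711

1 4.549 35.978 30.709
2 3.004 11.283 50.989
3 1.682 3.538 62.345
final: 62.345 4.711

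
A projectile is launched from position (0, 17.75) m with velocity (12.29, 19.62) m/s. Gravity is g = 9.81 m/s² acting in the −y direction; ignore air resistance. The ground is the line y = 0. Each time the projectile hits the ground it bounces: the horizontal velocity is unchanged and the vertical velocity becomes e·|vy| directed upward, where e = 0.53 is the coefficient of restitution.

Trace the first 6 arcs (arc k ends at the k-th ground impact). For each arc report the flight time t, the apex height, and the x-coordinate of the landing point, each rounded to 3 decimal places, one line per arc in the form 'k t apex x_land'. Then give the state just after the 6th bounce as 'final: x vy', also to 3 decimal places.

1 4.760 37.370 58.503
2 2.926 10.497 94.461
3 1.551 2.949 113.519
4 0.822 0.828 123.620
5 0.436 0.233 128.973
6 0.231 0.065 131.811
final: 131.811 0.600

Arc 1: start y=17.750, vy=19.620 → t=4.760, apex=37.370, x_land=58.503, impact vy=-27.078
  bounce: vy ← 0.53·27.078 = 14.351
Arc 2: start y=0.000, vy=14.351 → t=2.926, apex=10.497, x_land=94.461, impact vy=-14.351
  bounce: vy ← 0.53·14.351 = 7.606
Arc 3: start y=0.000, vy=7.606 → t=1.551, apex=2.949, x_land=113.519, impact vy=-7.606
  bounce: vy ← 0.53·7.606 = 4.031
Arc 4: start y=0.000, vy=4.031 → t=0.822, apex=0.828, x_land=123.620, impact vy=-4.031
  bounce: vy ← 0.53·4.031 = 2.137
Arc 5: start y=0.000, vy=2.137 → t=0.436, apex=0.233, x_land=128.973, impact vy=-2.137
  bounce: vy ← 0.53·2.137 = 1.132
Arc 6: start y=0.000, vy=1.132 → t=0.231, apex=0.065, x_land=131.811, impact vy=-1.132
  bounce: vy ← 0.53·1.132 = 0.600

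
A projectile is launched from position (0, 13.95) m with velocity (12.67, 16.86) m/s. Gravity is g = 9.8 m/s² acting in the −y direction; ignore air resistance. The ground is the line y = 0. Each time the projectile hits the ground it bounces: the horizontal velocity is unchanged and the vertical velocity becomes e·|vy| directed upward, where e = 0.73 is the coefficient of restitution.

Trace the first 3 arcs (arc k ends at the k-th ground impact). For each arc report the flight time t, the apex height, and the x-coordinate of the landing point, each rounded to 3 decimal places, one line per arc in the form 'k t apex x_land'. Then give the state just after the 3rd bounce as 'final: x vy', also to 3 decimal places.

1 4.130 28.453 52.329
2 3.518 15.163 96.904
3 2.568 8.080 129.444
final: 129.444 9.187

Arc 1: start y=13.950, vy=16.860 → t=4.130, apex=28.453, x_land=52.329, impact vy=-23.615
  bounce: vy ← 0.73·23.615 = 17.239
Arc 2: start y=0.000, vy=17.239 → t=3.518, apex=15.163, x_land=96.904, impact vy=-17.239
  bounce: vy ← 0.73·17.239 = 12.585
Arc 3: start y=0.000, vy=12.585 → t=2.568, apex=8.080, x_land=129.444, impact vy=-12.585
  bounce: vy ← 0.73·12.585 = 9.187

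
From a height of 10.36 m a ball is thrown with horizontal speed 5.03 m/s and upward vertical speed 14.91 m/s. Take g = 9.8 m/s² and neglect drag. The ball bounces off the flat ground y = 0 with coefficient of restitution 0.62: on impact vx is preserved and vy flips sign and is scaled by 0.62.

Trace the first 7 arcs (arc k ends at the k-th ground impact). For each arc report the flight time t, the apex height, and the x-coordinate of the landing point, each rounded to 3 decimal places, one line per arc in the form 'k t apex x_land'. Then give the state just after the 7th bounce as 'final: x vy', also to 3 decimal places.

Arc 1: start y=10.360, vy=14.910 → t=3.626, apex=21.702, x_land=18.239, impact vy=-20.624
  bounce: vy ← 0.62·20.624 = 12.787
Arc 2: start y=0.000, vy=12.787 → t=2.610, apex=8.342, x_land=31.365, impact vy=-12.787
  bounce: vy ← 0.62·12.787 = 7.928
Arc 3: start y=0.000, vy=7.928 → t=1.618, apex=3.207, x_land=39.503, impact vy=-7.928
  bounce: vy ← 0.62·7.928 = 4.915
Arc 4: start y=0.000, vy=4.915 → t=1.003, apex=1.233, x_land=44.549, impact vy=-4.915
  bounce: vy ← 0.62·4.915 = 3.048
Arc 5: start y=0.000, vy=3.048 → t=0.622, apex=0.474, x_land=47.677, impact vy=-3.048
  bounce: vy ← 0.62·3.048 = 1.889
Arc 6: start y=0.000, vy=1.889 → t=0.386, apex=0.182, x_land=49.617, impact vy=-1.889
  bounce: vy ← 0.62·1.889 = 1.171
Arc 7: start y=0.000, vy=1.171 → t=0.239, apex=0.070, x_land=50.820, impact vy=-1.171
  bounce: vy ← 0.62·1.171 = 0.726

1 3.626 21.702 18.239
2 2.610 8.342 31.365
3 1.618 3.207 39.503
4 1.003 1.233 44.549
5 0.622 0.474 47.677
6 0.386 0.182 49.617
7 0.239 0.070 50.820
final: 50.820 0.726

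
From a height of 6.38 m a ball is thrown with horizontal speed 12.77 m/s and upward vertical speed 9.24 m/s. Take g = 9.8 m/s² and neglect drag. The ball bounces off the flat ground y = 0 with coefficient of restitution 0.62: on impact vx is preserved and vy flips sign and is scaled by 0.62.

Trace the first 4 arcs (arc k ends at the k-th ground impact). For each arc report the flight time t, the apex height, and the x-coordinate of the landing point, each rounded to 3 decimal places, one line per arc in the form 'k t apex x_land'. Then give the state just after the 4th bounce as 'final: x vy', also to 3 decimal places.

1 2.423 10.736 30.943
2 1.835 4.127 54.381
3 1.138 1.586 68.913
4 0.706 0.610 77.923
final: 77.923 2.143

Arc 1: start y=6.380, vy=9.240 → t=2.423, apex=10.736, x_land=30.943, impact vy=-14.506
  bounce: vy ← 0.62·14.506 = 8.994
Arc 2: start y=0.000, vy=8.994 → t=1.835, apex=4.127, x_land=54.381, impact vy=-8.994
  bounce: vy ← 0.62·8.994 = 5.576
Arc 3: start y=0.000, vy=5.576 → t=1.138, apex=1.586, x_land=68.913, impact vy=-5.576
  bounce: vy ← 0.62·5.576 = 3.457
Arc 4: start y=0.000, vy=3.457 → t=0.706, apex=0.610, x_land=77.923, impact vy=-3.457
  bounce: vy ← 0.62·3.457 = 2.143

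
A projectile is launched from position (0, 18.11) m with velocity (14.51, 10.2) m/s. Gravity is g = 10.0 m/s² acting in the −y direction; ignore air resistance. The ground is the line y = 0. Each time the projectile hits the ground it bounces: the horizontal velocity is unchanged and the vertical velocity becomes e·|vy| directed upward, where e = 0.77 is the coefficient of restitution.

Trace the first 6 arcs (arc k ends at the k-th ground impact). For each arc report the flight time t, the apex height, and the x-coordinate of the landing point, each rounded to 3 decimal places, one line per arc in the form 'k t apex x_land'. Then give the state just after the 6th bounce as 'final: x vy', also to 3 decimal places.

Arc 1: start y=18.110, vy=10.200 → t=3.179, apex=23.312, x_land=46.131, impact vy=-21.593
  bounce: vy ← 0.77·21.593 = 16.626
Arc 2: start y=0.000, vy=16.626 → t=3.325, apex=13.822, x_land=94.381, impact vy=-16.626
  bounce: vy ← 0.77·16.626 = 12.802
Arc 3: start y=0.000, vy=12.802 → t=2.560, apex=8.195, x_land=131.533, impact vy=-12.802
  bounce: vy ← 0.77·12.802 = 9.858
Arc 4: start y=0.000, vy=9.858 → t=1.972, apex=4.859, x_land=160.140, impact vy=-9.858
  bounce: vy ← 0.77·9.858 = 7.590
Arc 5: start y=0.000, vy=7.590 → t=1.518, apex=2.881, x_land=182.167, impact vy=-7.590
  bounce: vy ← 0.77·7.590 = 5.845
Arc 6: start y=0.000, vy=5.845 → t=1.169, apex=1.708, x_land=199.128, impact vy=-5.845
  bounce: vy ← 0.77·5.845 = 4.500

1 3.179 23.312 46.131
2 3.325 13.822 94.381
3 2.560 8.195 131.533
4 1.972 4.859 160.140
5 1.518 2.881 182.167
6 1.169 1.708 199.128
final: 199.128 4.500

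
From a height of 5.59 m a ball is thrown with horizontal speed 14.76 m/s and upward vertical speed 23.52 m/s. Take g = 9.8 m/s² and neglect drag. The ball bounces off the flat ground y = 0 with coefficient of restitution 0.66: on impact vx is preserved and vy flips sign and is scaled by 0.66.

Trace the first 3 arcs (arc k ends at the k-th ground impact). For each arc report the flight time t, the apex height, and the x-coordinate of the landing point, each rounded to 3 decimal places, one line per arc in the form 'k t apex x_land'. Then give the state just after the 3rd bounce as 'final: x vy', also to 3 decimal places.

Arc 1: start y=5.590, vy=23.520 → t=5.027, apex=33.814, x_land=74.198, impact vy=-25.744
  bounce: vy ← 0.66·25.744 = 16.991
Arc 2: start y=0.000, vy=16.991 → t=3.468, apex=14.729, x_land=125.379, impact vy=-16.991
  bounce: vy ← 0.66·16.991 = 11.214
Arc 3: start y=0.000, vy=11.214 → t=2.289, apex=6.416, x_land=159.158, impact vy=-11.214
  bounce: vy ← 0.66·11.214 = 7.401

1 5.027 33.814 74.198
2 3.468 14.729 125.379
3 2.289 6.416 159.158
final: 159.158 7.401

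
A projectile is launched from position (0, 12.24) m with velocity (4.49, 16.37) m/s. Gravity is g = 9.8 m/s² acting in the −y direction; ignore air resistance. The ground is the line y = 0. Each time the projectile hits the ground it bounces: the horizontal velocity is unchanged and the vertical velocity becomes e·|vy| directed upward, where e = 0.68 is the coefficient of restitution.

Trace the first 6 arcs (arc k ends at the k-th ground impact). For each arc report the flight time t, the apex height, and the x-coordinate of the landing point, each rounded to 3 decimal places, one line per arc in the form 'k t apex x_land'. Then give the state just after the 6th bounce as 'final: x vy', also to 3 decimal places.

Arc 1: start y=12.240, vy=16.370 → t=3.970, apex=25.912, x_land=17.825, impact vy=-22.536
  bounce: vy ← 0.68·22.536 = 15.325
Arc 2: start y=0.000, vy=15.325 → t=3.127, apex=11.982, x_land=31.868, impact vy=-15.325
  bounce: vy ← 0.68·15.325 = 10.421
Arc 3: start y=0.000, vy=10.421 → t=2.127, apex=5.540, x_land=41.417, impact vy=-10.421
  bounce: vy ← 0.68·10.421 = 7.086
Arc 4: start y=0.000, vy=7.086 → t=1.446, apex=2.562, x_land=47.910, impact vy=-7.086
  bounce: vy ← 0.68·7.086 = 4.819
Arc 5: start y=0.000, vy=4.819 → t=0.983, apex=1.185, x_land=52.325, impact vy=-4.819
  bounce: vy ← 0.68·4.819 = 3.277
Arc 6: start y=0.000, vy=3.277 → t=0.669, apex=0.548, x_land=55.328, impact vy=-3.277
  bounce: vy ← 0.68·3.277 = 2.228

1 3.970 25.912 17.825
2 3.127 11.982 31.868
3 2.127 5.540 41.417
4 1.446 2.562 47.910
5 0.983 1.185 52.325
6 0.669 0.548 55.328
final: 55.328 2.228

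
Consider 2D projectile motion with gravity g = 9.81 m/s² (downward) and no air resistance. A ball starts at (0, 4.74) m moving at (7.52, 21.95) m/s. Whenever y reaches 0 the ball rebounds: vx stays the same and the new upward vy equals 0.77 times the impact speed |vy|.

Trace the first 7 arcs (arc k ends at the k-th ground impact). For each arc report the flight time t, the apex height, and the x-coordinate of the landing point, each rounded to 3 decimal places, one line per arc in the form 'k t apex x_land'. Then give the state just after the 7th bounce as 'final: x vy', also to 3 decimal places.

1 4.681 29.297 35.204
2 3.764 17.370 63.507
3 2.898 10.299 85.300
4 2.231 6.106 102.081
5 1.718 3.620 115.002
6 1.323 2.146 124.951
7 1.019 1.273 132.612
final: 132.612 3.848

Arc 1: start y=4.740, vy=21.950 → t=4.681, apex=29.297, x_land=35.204, impact vy=-23.975
  bounce: vy ← 0.77·23.975 = 18.461
Arc 2: start y=0.000, vy=18.461 → t=3.764, apex=17.370, x_land=63.507, impact vy=-18.461
  bounce: vy ← 0.77·18.461 = 14.215
Arc 3: start y=0.000, vy=14.215 → t=2.898, apex=10.299, x_land=85.300, impact vy=-14.215
  bounce: vy ← 0.77·14.215 = 10.945
Arc 4: start y=0.000, vy=10.945 → t=2.231, apex=6.106, x_land=102.081, impact vy=-10.945
  bounce: vy ← 0.77·10.945 = 8.428
Arc 5: start y=0.000, vy=8.428 → t=1.718, apex=3.620, x_land=115.002, impact vy=-8.428
  bounce: vy ← 0.77·8.428 = 6.490
Arc 6: start y=0.000, vy=6.490 → t=1.323, apex=2.146, x_land=124.951, impact vy=-6.490
  bounce: vy ← 0.77·6.490 = 4.997
Arc 7: start y=0.000, vy=4.997 → t=1.019, apex=1.273, x_land=132.612, impact vy=-4.997
  bounce: vy ← 0.77·4.997 = 3.848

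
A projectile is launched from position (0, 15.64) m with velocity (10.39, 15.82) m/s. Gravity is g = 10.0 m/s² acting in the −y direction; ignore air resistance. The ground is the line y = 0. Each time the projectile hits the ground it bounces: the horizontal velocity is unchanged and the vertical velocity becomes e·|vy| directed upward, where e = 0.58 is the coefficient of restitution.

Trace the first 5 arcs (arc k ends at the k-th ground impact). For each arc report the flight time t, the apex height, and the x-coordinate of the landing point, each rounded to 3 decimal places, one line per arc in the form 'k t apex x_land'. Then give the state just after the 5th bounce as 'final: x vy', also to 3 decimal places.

1 3.955 28.154 41.092
2 2.753 9.471 69.691
3 1.596 3.186 86.278
4 0.926 1.072 95.899
5 0.537 0.361 101.479
final: 101.479 1.557

Arc 1: start y=15.640, vy=15.820 → t=3.955, apex=28.154, x_land=41.092, impact vy=-23.729
  bounce: vy ← 0.58·23.729 = 13.763
Arc 2: start y=0.000, vy=13.763 → t=2.753, apex=9.471, x_land=69.691, impact vy=-13.763
  bounce: vy ← 0.58·13.763 = 7.982
Arc 3: start y=0.000, vy=7.982 → t=1.596, apex=3.186, x_land=86.278, impact vy=-7.982
  bounce: vy ← 0.58·7.982 = 4.630
Arc 4: start y=0.000, vy=4.630 → t=0.926, apex=1.072, x_land=95.899, impact vy=-4.630
  bounce: vy ← 0.58·4.630 = 2.685
Arc 5: start y=0.000, vy=2.685 → t=0.537, apex=0.361, x_land=101.479, impact vy=-2.685
  bounce: vy ← 0.58·2.685 = 1.557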